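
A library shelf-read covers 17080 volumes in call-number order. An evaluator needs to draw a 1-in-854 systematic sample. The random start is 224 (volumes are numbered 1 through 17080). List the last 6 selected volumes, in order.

15th selection = 224 + 14×854 = 12180
16th: 12180 + 854 = 13034
17th: 13034 + 854 = 13888
18th: 13888 + 854 = 14742
19th: 14742 + 854 = 15596
20th: 15596 + 854 = 16450

12180, 13034, 13888, 14742, 15596, 16450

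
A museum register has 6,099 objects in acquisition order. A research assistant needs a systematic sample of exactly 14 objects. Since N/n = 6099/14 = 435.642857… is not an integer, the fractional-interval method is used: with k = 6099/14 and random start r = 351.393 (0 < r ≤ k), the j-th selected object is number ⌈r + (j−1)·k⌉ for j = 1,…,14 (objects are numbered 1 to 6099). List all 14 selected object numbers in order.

j=1: r + 0k = 351.393 → ⌈·⌉ = 352
j=2: r + 1k = 787.035857… → ⌈·⌉ = 788
j=3: r + 2k = 1222.678714… → ⌈·⌉ = 1223
j=4: r + 3k = 1658.321571… → ⌈·⌉ = 1659
j=5: r + 4k = 2093.964428… → ⌈·⌉ = 2094
j=6: r + 5k = 2529.607285… → ⌈·⌉ = 2530
j=7: r + 6k = 2965.250142… → ⌈·⌉ = 2966
j=8: r + 7k = 3400.893 → ⌈·⌉ = 3401
j=9: r + 8k = 3836.535857… → ⌈·⌉ = 3837
j=10: r + 9k = 4272.178714… → ⌈·⌉ = 4273
j=11: r + 10k = 4707.821571… → ⌈·⌉ = 4708
j=12: r + 11k = 5143.464428… → ⌈·⌉ = 5144
j=13: r + 12k = 5579.107285… → ⌈·⌉ = 5580
j=14: r + 13k = 6014.750142… → ⌈·⌉ = 6015

352, 788, 1223, 1659, 2094, 2530, 2966, 3401, 3837, 4273, 4708, 5144, 5580, 6015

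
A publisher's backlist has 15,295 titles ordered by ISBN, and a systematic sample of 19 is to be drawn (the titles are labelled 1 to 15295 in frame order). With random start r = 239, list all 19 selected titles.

k = N/n = 15295/19 = 805
title 1: 239
title 2: 239 + 805 = 1044
title 3: 1044 + 805 = 1849
title 4: 1849 + 805 = 2654
title 5: 2654 + 805 = 3459
title 6: 3459 + 805 = 4264
title 7: 4264 + 805 = 5069
title 8: 5069 + 805 = 5874
title 9: 5874 + 805 = 6679
title 10: 6679 + 805 = 7484
title 11: 7484 + 805 = 8289
title 12: 8289 + 805 = 9094
title 13: 9094 + 805 = 9899
title 14: 9899 + 805 = 10704
title 15: 10704 + 805 = 11509
title 16: 11509 + 805 = 12314
title 17: 12314 + 805 = 13119
title 18: 13119 + 805 = 13924
title 19: 13924 + 805 = 14729

239, 1044, 1849, 2654, 3459, 4264, 5069, 5874, 6679, 7484, 8289, 9094, 9899, 10704, 11509, 12314, 13119, 13924, 14729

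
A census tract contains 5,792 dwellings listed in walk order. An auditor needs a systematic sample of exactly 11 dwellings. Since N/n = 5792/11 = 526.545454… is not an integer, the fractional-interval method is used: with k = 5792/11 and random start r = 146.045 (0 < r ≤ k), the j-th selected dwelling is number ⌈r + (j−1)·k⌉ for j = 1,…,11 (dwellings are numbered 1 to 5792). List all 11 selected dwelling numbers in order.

147, 673, 1200, 1726, 2253, 2779, 3306, 3832, 4359, 4885, 5412

j=1: r + 0k = 146.045 → ⌈·⌉ = 147
j=2: r + 1k = 672.590454… → ⌈·⌉ = 673
j=3: r + 2k = 1199.135909… → ⌈·⌉ = 1200
j=4: r + 3k = 1725.681363… → ⌈·⌉ = 1726
j=5: r + 4k = 2252.226818… → ⌈·⌉ = 2253
j=6: r + 5k = 2778.772272… → ⌈·⌉ = 2779
j=7: r + 6k = 3305.317727… → ⌈·⌉ = 3306
j=8: r + 7k = 3831.863181… → ⌈·⌉ = 3832
j=9: r + 8k = 4358.408636… → ⌈·⌉ = 4359
j=10: r + 9k = 4884.954090… → ⌈·⌉ = 4885
j=11: r + 10k = 5411.499545… → ⌈·⌉ = 5412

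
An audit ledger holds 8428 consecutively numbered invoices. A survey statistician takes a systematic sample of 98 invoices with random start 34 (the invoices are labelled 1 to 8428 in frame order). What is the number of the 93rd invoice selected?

k = 8428/98 = 86
93rd selection = r + (93−1)·k = 34 + 92×86 = 34 + 7912 = 7946

7946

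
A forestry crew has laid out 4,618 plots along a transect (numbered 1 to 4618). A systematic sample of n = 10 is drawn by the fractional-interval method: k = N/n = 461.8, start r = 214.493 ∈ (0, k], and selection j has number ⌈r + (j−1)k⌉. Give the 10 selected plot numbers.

j=1: r + 0k = 214.493 → ⌈·⌉ = 215
j=2: r + 1k = 676.293 → ⌈·⌉ = 677
j=3: r + 2k = 1138.093 → ⌈·⌉ = 1139
j=4: r + 3k = 1599.893 → ⌈·⌉ = 1600
j=5: r + 4k = 2061.693 → ⌈·⌉ = 2062
j=6: r + 5k = 2523.493 → ⌈·⌉ = 2524
j=7: r + 6k = 2985.293 → ⌈·⌉ = 2986
j=8: r + 7k = 3447.093 → ⌈·⌉ = 3448
j=9: r + 8k = 3908.893 → ⌈·⌉ = 3909
j=10: r + 9k = 4370.693 → ⌈·⌉ = 4371

215, 677, 1139, 1600, 2062, 2524, 2986, 3448, 3909, 4371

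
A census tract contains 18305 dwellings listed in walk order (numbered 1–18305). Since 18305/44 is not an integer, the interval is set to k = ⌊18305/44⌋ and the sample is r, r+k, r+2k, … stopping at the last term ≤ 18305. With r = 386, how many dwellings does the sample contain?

k = ⌊18305/44⌋ = 416
Achieved size = ⌊(18305 − 386)/416⌋ + 1 = ⌊17919/416⌋ + 1 = 43 + 1 = 44
(last selection: 386 + 43×416 = 18274 ≤ 18305; next would be 18690 > 18305)

44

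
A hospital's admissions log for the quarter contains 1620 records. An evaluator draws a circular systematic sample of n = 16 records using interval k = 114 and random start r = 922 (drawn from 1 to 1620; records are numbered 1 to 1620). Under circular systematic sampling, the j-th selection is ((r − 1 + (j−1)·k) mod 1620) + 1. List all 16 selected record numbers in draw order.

922, 1036, 1150, 1264, 1378, 1492, 1606, 100, 214, 328, 442, 556, 670, 784, 898, 1012

Selection 1: 922
Selection 2: 922 + 114 = 1036
Selection 3: 1036 + 114 = 1150
Selection 4: 1150 + 114 = 1264
Selection 5: 1264 + 114 = 1378
Selection 6: 1378 + 114 = 1492
Selection 7: 1492 + 114 = 1606
Selection 8: 1606 + 114 = 1720 → 1720 − 1620 = 100
Selection 9: 100 + 114 = 214
Selection 10: 214 + 114 = 328
Selection 11: 328 + 114 = 442
Selection 12: 442 + 114 = 556
Selection 13: 556 + 114 = 670
Selection 14: 670 + 114 = 784
Selection 15: 784 + 114 = 898
Selection 16: 898 + 114 = 1012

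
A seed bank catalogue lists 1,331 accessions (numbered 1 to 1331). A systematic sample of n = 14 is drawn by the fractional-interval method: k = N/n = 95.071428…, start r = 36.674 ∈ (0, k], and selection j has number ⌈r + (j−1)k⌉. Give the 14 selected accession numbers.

37, 132, 227, 322, 417, 513, 608, 703, 798, 893, 988, 1083, 1178, 1273

j=1: r + 0k = 36.674 → ⌈·⌉ = 37
j=2: r + 1k = 131.745428… → ⌈·⌉ = 132
j=3: r + 2k = 226.816857… → ⌈·⌉ = 227
j=4: r + 3k = 321.888285… → ⌈·⌉ = 322
j=5: r + 4k = 416.959714… → ⌈·⌉ = 417
j=6: r + 5k = 512.031142… → ⌈·⌉ = 513
j=7: r + 6k = 607.102571… → ⌈·⌉ = 608
j=8: r + 7k = 702.174 → ⌈·⌉ = 703
j=9: r + 8k = 797.245428… → ⌈·⌉ = 798
j=10: r + 9k = 892.316857… → ⌈·⌉ = 893
j=11: r + 10k = 987.388285… → ⌈·⌉ = 988
j=12: r + 11k = 1082.459714… → ⌈·⌉ = 1083
j=13: r + 12k = 1177.531142… → ⌈·⌉ = 1178
j=14: r + 13k = 1272.602571… → ⌈·⌉ = 1273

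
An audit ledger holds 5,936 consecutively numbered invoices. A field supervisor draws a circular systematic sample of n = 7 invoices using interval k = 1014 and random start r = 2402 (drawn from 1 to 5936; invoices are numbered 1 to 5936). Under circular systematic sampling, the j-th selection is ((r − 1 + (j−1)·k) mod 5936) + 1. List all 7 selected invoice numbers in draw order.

2402, 3416, 4430, 5444, 522, 1536, 2550

Selection 1: 2402
Selection 2: 2402 + 1014 = 3416
Selection 3: 3416 + 1014 = 4430
Selection 4: 4430 + 1014 = 5444
Selection 5: 5444 + 1014 = 6458 → 6458 − 5936 = 522
Selection 6: 522 + 1014 = 1536
Selection 7: 1536 + 1014 = 2550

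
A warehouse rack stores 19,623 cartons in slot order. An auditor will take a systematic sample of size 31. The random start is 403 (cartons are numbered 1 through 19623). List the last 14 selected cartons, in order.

11164, 11797, 12430, 13063, 13696, 14329, 14962, 15595, 16228, 16861, 17494, 18127, 18760, 19393

k = N/n = 19623/31 = 633
18th selection = 403 + 17×633 = 11164
19th: 11164 + 633 = 11797
20th: 11797 + 633 = 12430
21st: 12430 + 633 = 13063
22nd: 13063 + 633 = 13696
23rd: 13696 + 633 = 14329
24th: 14329 + 633 = 14962
25th: 14962 + 633 = 15595
26th: 15595 + 633 = 16228
27th: 16228 + 633 = 16861
28th: 16861 + 633 = 17494
29th: 17494 + 633 = 18127
30th: 18127 + 633 = 18760
31st: 18760 + 633 = 19393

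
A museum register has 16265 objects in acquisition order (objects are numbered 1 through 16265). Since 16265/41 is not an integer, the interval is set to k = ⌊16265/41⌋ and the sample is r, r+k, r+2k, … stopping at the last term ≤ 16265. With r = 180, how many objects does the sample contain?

k = ⌊16265/41⌋ = 396
Achieved size = ⌊(16265 − 180)/396⌋ + 1 = ⌊16085/396⌋ + 1 = 40 + 1 = 41
(last selection: 180 + 40×396 = 16020 ≤ 16265; next would be 16416 > 16265)

41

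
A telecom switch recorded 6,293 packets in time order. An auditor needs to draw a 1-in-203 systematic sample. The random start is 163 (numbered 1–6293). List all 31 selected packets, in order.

packet 1: 163
packet 2: 163 + 203 = 366
packet 3: 366 + 203 = 569
packet 4: 569 + 203 = 772
packet 5: 772 + 203 = 975
packet 6: 975 + 203 = 1178
packet 7: 1178 + 203 = 1381
packet 8: 1381 + 203 = 1584
packet 9: 1584 + 203 = 1787
packet 10: 1787 + 203 = 1990
packet 11: 1990 + 203 = 2193
packet 12: 2193 + 203 = 2396
packet 13: 2396 + 203 = 2599
packet 14: 2599 + 203 = 2802
packet 15: 2802 + 203 = 3005
packet 16: 3005 + 203 = 3208
packet 17: 3208 + 203 = 3411
packet 18: 3411 + 203 = 3614
packet 19: 3614 + 203 = 3817
packet 20: 3817 + 203 = 4020
packet 21: 4020 + 203 = 4223
packet 22: 4223 + 203 = 4426
packet 23: 4426 + 203 = 4629
packet 24: 4629 + 203 = 4832
packet 25: 4832 + 203 = 5035
packet 26: 5035 + 203 = 5238
packet 27: 5238 + 203 = 5441
packet 28: 5441 + 203 = 5644
packet 29: 5644 + 203 = 5847
packet 30: 5847 + 203 = 6050
packet 31: 6050 + 203 = 6253

163, 366, 569, 772, 975, 1178, 1381, 1584, 1787, 1990, 2193, 2396, 2599, 2802, 3005, 3208, 3411, 3614, 3817, 4020, 4223, 4426, 4629, 4832, 5035, 5238, 5441, 5644, 5847, 6050, 6253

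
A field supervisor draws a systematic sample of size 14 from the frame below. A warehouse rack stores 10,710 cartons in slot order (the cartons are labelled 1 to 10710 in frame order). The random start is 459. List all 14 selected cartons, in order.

459, 1224, 1989, 2754, 3519, 4284, 5049, 5814, 6579, 7344, 8109, 8874, 9639, 10404

k = N/n = 10710/14 = 765
carton 1: 459
carton 2: 459 + 765 = 1224
carton 3: 1224 + 765 = 1989
carton 4: 1989 + 765 = 2754
carton 5: 2754 + 765 = 3519
carton 6: 3519 + 765 = 4284
carton 7: 4284 + 765 = 5049
carton 8: 5049 + 765 = 5814
carton 9: 5814 + 765 = 6579
carton 10: 6579 + 765 = 7344
carton 11: 7344 + 765 = 8109
carton 12: 8109 + 765 = 8874
carton 13: 8874 + 765 = 9639
carton 14: 9639 + 765 = 10404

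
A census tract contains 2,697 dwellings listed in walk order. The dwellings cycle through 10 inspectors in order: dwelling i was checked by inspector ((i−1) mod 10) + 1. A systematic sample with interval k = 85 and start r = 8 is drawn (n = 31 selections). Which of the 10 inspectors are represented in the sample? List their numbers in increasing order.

3, 8

Consecutive selections differ by k = 85, so their inspector numbers differ by 85 mod 10 = 5.
gcd(85, 10) = 5, so the sample visits 10/5 = 2 distinct residues mod 10.
Start 8 is inspector 8; the inspectors hit are 3, 8.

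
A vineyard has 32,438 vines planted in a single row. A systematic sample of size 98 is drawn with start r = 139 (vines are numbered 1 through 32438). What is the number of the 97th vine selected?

k = 32438/98 = 331
97th selection = r + (97−1)·k = 139 + 96×331 = 139 + 31776 = 31915

31915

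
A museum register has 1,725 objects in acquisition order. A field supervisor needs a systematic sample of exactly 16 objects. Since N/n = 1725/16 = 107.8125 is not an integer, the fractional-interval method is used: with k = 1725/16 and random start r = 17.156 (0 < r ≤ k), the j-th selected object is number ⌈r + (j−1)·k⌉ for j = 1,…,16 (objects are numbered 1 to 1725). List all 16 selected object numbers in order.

18, 125, 233, 341, 449, 557, 665, 772, 880, 988, 1096, 1204, 1311, 1419, 1527, 1635

j=1: r + 0k = 17.156 → ⌈·⌉ = 18
j=2: r + 1k = 124.9685 → ⌈·⌉ = 125
j=3: r + 2k = 232.781 → ⌈·⌉ = 233
j=4: r + 3k = 340.5935 → ⌈·⌉ = 341
j=5: r + 4k = 448.406 → ⌈·⌉ = 449
j=6: r + 5k = 556.2185 → ⌈·⌉ = 557
j=7: r + 6k = 664.031 → ⌈·⌉ = 665
j=8: r + 7k = 771.8435 → ⌈·⌉ = 772
j=9: r + 8k = 879.656 → ⌈·⌉ = 880
j=10: r + 9k = 987.4685 → ⌈·⌉ = 988
j=11: r + 10k = 1095.281 → ⌈·⌉ = 1096
j=12: r + 11k = 1203.0935 → ⌈·⌉ = 1204
j=13: r + 12k = 1310.906 → ⌈·⌉ = 1311
j=14: r + 13k = 1418.7185 → ⌈·⌉ = 1419
j=15: r + 14k = 1526.531 → ⌈·⌉ = 1527
j=16: r + 15k = 1634.3435 → ⌈·⌉ = 1635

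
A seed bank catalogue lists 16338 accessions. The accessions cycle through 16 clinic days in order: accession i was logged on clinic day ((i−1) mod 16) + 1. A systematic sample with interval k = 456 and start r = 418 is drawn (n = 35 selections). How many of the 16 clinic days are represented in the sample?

Consecutive selections differ by k = 456, so their clinic day numbers differ by 456 mod 16 = 8.
gcd(456, 16) = 8, so the sample visits 16/8 = 2 distinct residues mod 16.
Start 418 is clinic day 2; the clinic days hit are 2, 10.

2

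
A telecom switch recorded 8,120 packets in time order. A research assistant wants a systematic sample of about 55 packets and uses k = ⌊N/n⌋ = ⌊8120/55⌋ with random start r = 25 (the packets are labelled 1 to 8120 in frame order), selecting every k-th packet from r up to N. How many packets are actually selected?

56

k = ⌊8120/55⌋ = 147
Achieved size = ⌊(8120 − 25)/147⌋ + 1 = ⌊8095/147⌋ + 1 = 55 + 1 = 56
(last selection: 25 + 55×147 = 8110 ≤ 8120; next would be 8257 > 8120)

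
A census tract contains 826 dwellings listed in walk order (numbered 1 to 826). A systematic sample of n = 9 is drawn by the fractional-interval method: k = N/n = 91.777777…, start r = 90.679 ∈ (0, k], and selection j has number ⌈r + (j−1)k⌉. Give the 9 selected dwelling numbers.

j=1: r + 0k = 90.679 → ⌈·⌉ = 91
j=2: r + 1k = 182.456777… → ⌈·⌉ = 183
j=3: r + 2k = 274.234555… → ⌈·⌉ = 275
j=4: r + 3k = 366.012333… → ⌈·⌉ = 367
j=5: r + 4k = 457.790111… → ⌈·⌉ = 458
j=6: r + 5k = 549.567888… → ⌈·⌉ = 550
j=7: r + 6k = 641.345666… → ⌈·⌉ = 642
j=8: r + 7k = 733.123444… → ⌈·⌉ = 734
j=9: r + 8k = 824.901222… → ⌈·⌉ = 825

91, 183, 275, 367, 458, 550, 642, 734, 825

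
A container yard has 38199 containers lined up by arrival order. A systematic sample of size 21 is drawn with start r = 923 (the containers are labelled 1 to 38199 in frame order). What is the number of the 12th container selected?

k = 38199/21 = 1819
12th selection = r + (12−1)·k = 923 + 11×1819 = 923 + 20009 = 20932

20932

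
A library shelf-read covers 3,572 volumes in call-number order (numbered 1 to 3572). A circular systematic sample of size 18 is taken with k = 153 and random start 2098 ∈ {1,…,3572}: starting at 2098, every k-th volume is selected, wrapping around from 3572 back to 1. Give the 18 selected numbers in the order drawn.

2098, 2251, 2404, 2557, 2710, 2863, 3016, 3169, 3322, 3475, 56, 209, 362, 515, 668, 821, 974, 1127

Selection 1: 2098
Selection 2: 2098 + 153 = 2251
Selection 3: 2251 + 153 = 2404
Selection 4: 2404 + 153 = 2557
Selection 5: 2557 + 153 = 2710
Selection 6: 2710 + 153 = 2863
Selection 7: 2863 + 153 = 3016
Selection 8: 3016 + 153 = 3169
Selection 9: 3169 + 153 = 3322
Selection 10: 3322 + 153 = 3475
Selection 11: 3475 + 153 = 3628 → 3628 − 3572 = 56
Selection 12: 56 + 153 = 209
Selection 13: 209 + 153 = 362
Selection 14: 362 + 153 = 515
Selection 15: 515 + 153 = 668
Selection 16: 668 + 153 = 821
Selection 17: 821 + 153 = 974
Selection 18: 974 + 153 = 1127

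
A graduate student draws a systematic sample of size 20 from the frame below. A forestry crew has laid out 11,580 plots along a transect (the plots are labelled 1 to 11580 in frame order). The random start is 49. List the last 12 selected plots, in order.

4681, 5260, 5839, 6418, 6997, 7576, 8155, 8734, 9313, 9892, 10471, 11050

k = N/n = 11580/20 = 579
9th selection = 49 + 8×579 = 4681
10th: 4681 + 579 = 5260
11th: 5260 + 579 = 5839
12th: 5839 + 579 = 6418
13th: 6418 + 579 = 6997
14th: 6997 + 579 = 7576
15th: 7576 + 579 = 8155
16th: 8155 + 579 = 8734
17th: 8734 + 579 = 9313
18th: 9313 + 579 = 9892
19th: 9892 + 579 = 10471
20th: 10471 + 579 = 11050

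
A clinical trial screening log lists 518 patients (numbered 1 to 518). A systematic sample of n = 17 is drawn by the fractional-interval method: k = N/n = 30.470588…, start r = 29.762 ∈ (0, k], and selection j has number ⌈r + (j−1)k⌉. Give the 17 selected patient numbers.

30, 61, 91, 122, 152, 183, 213, 244, 274, 304, 335, 365, 396, 426, 457, 487, 518

j=1: r + 0k = 29.762 → ⌈·⌉ = 30
j=2: r + 1k = 60.232588… → ⌈·⌉ = 61
j=3: r + 2k = 90.703176… → ⌈·⌉ = 91
j=4: r + 3k = 121.173764… → ⌈·⌉ = 122
j=5: r + 4k = 151.644352… → ⌈·⌉ = 152
j=6: r + 5k = 182.114941… → ⌈·⌉ = 183
j=7: r + 6k = 212.585529… → ⌈·⌉ = 213
j=8: r + 7k = 243.056117… → ⌈·⌉ = 244
j=9: r + 8k = 273.526705… → ⌈·⌉ = 274
j=10: r + 9k = 303.997294… → ⌈·⌉ = 304
j=11: r + 10k = 334.467882… → ⌈·⌉ = 335
j=12: r + 11k = 364.938470… → ⌈·⌉ = 365
j=13: r + 12k = 395.409058… → ⌈·⌉ = 396
j=14: r + 13k = 425.879647… → ⌈·⌉ = 426
j=15: r + 14k = 456.350235… → ⌈·⌉ = 457
j=16: r + 15k = 486.820823… → ⌈·⌉ = 487
j=17: r + 16k = 517.291411… → ⌈·⌉ = 518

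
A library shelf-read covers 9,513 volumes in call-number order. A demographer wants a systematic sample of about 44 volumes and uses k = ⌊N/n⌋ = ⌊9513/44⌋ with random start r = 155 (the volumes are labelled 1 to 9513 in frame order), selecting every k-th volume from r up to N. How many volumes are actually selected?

k = ⌊9513/44⌋ = 216
Achieved size = ⌊(9513 − 155)/216⌋ + 1 = ⌊9358/216⌋ + 1 = 43 + 1 = 44
(last selection: 155 + 43×216 = 9443 ≤ 9513; next would be 9659 > 9513)

44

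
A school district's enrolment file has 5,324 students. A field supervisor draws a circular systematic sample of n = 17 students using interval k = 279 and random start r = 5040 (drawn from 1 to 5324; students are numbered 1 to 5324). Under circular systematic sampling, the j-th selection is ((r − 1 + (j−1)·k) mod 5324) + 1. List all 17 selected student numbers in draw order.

Selection 1: 5040
Selection 2: 5040 + 279 = 5319
Selection 3: 5319 + 279 = 5598 → 5598 − 5324 = 274
Selection 4: 274 + 279 = 553
Selection 5: 553 + 279 = 832
Selection 6: 832 + 279 = 1111
Selection 7: 1111 + 279 = 1390
Selection 8: 1390 + 279 = 1669
Selection 9: 1669 + 279 = 1948
Selection 10: 1948 + 279 = 2227
Selection 11: 2227 + 279 = 2506
Selection 12: 2506 + 279 = 2785
Selection 13: 2785 + 279 = 3064
Selection 14: 3064 + 279 = 3343
Selection 15: 3343 + 279 = 3622
Selection 16: 3622 + 279 = 3901
Selection 17: 3901 + 279 = 4180

5040, 5319, 274, 553, 832, 1111, 1390, 1669, 1948, 2227, 2506, 2785, 3064, 3343, 3622, 3901, 4180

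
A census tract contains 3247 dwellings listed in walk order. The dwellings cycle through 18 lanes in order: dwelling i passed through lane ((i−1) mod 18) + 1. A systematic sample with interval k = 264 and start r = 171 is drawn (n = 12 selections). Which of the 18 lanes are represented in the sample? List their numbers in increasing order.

Consecutive selections differ by k = 264, so their lane numbers differ by 264 mod 18 = 12.
gcd(264, 18) = 6, so the sample visits 18/6 = 3 distinct residues mod 18.
Start 171 is lane 9; the lanes hit are 3, 9, 15.

3, 9, 15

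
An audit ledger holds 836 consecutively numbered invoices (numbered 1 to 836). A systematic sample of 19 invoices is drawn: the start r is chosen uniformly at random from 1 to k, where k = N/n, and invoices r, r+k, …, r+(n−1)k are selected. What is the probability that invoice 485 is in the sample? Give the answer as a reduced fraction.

1/44

k = 836/19 = 44.
Invoice 485 is selected iff r ≡ 485 (mod 44); exactly one such r in {1,…,44}.
Inclusion probability = 1/44.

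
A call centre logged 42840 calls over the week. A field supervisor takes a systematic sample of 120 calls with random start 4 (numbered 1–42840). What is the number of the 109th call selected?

k = 42840/120 = 357
109th selection = r + (109−1)·k = 4 + 108×357 = 4 + 38556 = 38560

38560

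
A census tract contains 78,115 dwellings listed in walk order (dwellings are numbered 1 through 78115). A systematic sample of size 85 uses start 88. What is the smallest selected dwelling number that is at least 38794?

k = 78115/85 = 919
Steps past start: ⌈(38794 − 88)/919⌉ = ⌈38706/919⌉ = 43
Selected dwelling: 88 + 43×919 = 39605

39605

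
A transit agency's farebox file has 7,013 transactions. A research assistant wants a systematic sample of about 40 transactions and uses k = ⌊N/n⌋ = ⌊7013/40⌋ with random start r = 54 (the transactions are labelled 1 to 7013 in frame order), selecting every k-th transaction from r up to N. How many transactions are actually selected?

k = ⌊7013/40⌋ = 175
Achieved size = ⌊(7013 − 54)/175⌋ + 1 = ⌊6959/175⌋ + 1 = 39 + 1 = 40
(last selection: 54 + 39×175 = 6879 ≤ 7013; next would be 7054 > 7013)

40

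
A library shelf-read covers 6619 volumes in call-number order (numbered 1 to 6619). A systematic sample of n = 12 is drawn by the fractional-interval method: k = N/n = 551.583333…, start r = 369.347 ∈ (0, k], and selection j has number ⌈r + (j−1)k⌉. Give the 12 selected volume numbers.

j=1: r + 0k = 369.347 → ⌈·⌉ = 370
j=2: r + 1k = 920.930333… → ⌈·⌉ = 921
j=3: r + 2k = 1472.513666… → ⌈·⌉ = 1473
j=4: r + 3k = 2024.097 → ⌈·⌉ = 2025
j=5: r + 4k = 2575.680333… → ⌈·⌉ = 2576
j=6: r + 5k = 3127.263666… → ⌈·⌉ = 3128
j=7: r + 6k = 3678.847 → ⌈·⌉ = 3679
j=8: r + 7k = 4230.430333… → ⌈·⌉ = 4231
j=9: r + 8k = 4782.013666… → ⌈·⌉ = 4783
j=10: r + 9k = 5333.597 → ⌈·⌉ = 5334
j=11: r + 10k = 5885.180333… → ⌈·⌉ = 5886
j=12: r + 11k = 6436.763666… → ⌈·⌉ = 6437

370, 921, 1473, 2025, 2576, 3128, 3679, 4231, 4783, 5334, 5886, 6437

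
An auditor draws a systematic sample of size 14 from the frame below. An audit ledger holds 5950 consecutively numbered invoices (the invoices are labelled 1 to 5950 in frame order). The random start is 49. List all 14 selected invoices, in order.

k = N/n = 5950/14 = 425
invoice 1: 49
invoice 2: 49 + 425 = 474
invoice 3: 474 + 425 = 899
invoice 4: 899 + 425 = 1324
invoice 5: 1324 + 425 = 1749
invoice 6: 1749 + 425 = 2174
invoice 7: 2174 + 425 = 2599
invoice 8: 2599 + 425 = 3024
invoice 9: 3024 + 425 = 3449
invoice 10: 3449 + 425 = 3874
invoice 11: 3874 + 425 = 4299
invoice 12: 4299 + 425 = 4724
invoice 13: 4724 + 425 = 5149
invoice 14: 5149 + 425 = 5574

49, 474, 899, 1324, 1749, 2174, 2599, 3024, 3449, 3874, 4299, 4724, 5149, 5574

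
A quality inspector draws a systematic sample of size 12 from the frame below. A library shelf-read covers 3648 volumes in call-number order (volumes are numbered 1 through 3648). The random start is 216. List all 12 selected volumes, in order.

k = N/n = 3648/12 = 304
volume 1: 216
volume 2: 216 + 304 = 520
volume 3: 520 + 304 = 824
volume 4: 824 + 304 = 1128
volume 5: 1128 + 304 = 1432
volume 6: 1432 + 304 = 1736
volume 7: 1736 + 304 = 2040
volume 8: 2040 + 304 = 2344
volume 9: 2344 + 304 = 2648
volume 10: 2648 + 304 = 2952
volume 11: 2952 + 304 = 3256
volume 12: 3256 + 304 = 3560

216, 520, 824, 1128, 1432, 1736, 2040, 2344, 2648, 2952, 3256, 3560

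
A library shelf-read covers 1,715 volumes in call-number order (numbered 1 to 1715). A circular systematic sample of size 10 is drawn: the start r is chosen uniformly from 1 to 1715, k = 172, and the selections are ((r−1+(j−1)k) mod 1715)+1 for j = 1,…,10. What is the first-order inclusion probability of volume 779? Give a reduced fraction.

2/343

For each position j, as r ranges over 1…1715 the j-th selection hits every volume exactly once, so volume 779 is selected for exactly 10 of the 1715 starts.
Inclusion probability = 10/1715 = 2/343.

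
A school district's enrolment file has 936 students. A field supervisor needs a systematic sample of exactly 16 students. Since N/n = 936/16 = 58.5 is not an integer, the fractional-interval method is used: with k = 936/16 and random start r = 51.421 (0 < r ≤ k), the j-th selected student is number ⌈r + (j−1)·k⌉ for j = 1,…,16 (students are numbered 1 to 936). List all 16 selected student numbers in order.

52, 110, 169, 227, 286, 344, 403, 461, 520, 578, 637, 695, 754, 812, 871, 929

j=1: r + 0k = 51.421 → ⌈·⌉ = 52
j=2: r + 1k = 109.921 → ⌈·⌉ = 110
j=3: r + 2k = 168.421 → ⌈·⌉ = 169
j=4: r + 3k = 226.921 → ⌈·⌉ = 227
j=5: r + 4k = 285.421 → ⌈·⌉ = 286
j=6: r + 5k = 343.921 → ⌈·⌉ = 344
j=7: r + 6k = 402.421 → ⌈·⌉ = 403
j=8: r + 7k = 460.921 → ⌈·⌉ = 461
j=9: r + 8k = 519.421 → ⌈·⌉ = 520
j=10: r + 9k = 577.921 → ⌈·⌉ = 578
j=11: r + 10k = 636.421 → ⌈·⌉ = 637
j=12: r + 11k = 694.921 → ⌈·⌉ = 695
j=13: r + 12k = 753.421 → ⌈·⌉ = 754
j=14: r + 13k = 811.921 → ⌈·⌉ = 812
j=15: r + 14k = 870.421 → ⌈·⌉ = 871
j=16: r + 15k = 928.921 → ⌈·⌉ = 929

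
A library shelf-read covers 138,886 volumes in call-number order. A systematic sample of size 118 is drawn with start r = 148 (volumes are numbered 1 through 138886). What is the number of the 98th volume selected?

114317

k = 138886/118 = 1177
98th selection = r + (98−1)·k = 148 + 97×1177 = 148 + 114169 = 114317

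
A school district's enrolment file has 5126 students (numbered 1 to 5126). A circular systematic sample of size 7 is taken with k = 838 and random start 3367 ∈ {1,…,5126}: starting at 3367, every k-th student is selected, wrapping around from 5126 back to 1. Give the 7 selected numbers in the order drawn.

Selection 1: 3367
Selection 2: 3367 + 838 = 4205
Selection 3: 4205 + 838 = 5043
Selection 4: 5043 + 838 = 5881 → 5881 − 5126 = 755
Selection 5: 755 + 838 = 1593
Selection 6: 1593 + 838 = 2431
Selection 7: 2431 + 838 = 3269

3367, 4205, 5043, 755, 1593, 2431, 3269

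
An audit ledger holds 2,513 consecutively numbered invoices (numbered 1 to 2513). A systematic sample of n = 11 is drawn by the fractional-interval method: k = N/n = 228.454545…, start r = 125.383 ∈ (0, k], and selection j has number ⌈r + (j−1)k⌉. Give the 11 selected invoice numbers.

j=1: r + 0k = 125.383 → ⌈·⌉ = 126
j=2: r + 1k = 353.837545… → ⌈·⌉ = 354
j=3: r + 2k = 582.292090… → ⌈·⌉ = 583
j=4: r + 3k = 810.746636… → ⌈·⌉ = 811
j=5: r + 4k = 1039.201181… → ⌈·⌉ = 1040
j=6: r + 5k = 1267.655727… → ⌈·⌉ = 1268
j=7: r + 6k = 1496.110272… → ⌈·⌉ = 1497
j=8: r + 7k = 1724.564818… → ⌈·⌉ = 1725
j=9: r + 8k = 1953.019363… → ⌈·⌉ = 1954
j=10: r + 9k = 2181.473909… → ⌈·⌉ = 2182
j=11: r + 10k = 2409.928454… → ⌈·⌉ = 2410

126, 354, 583, 811, 1040, 1268, 1497, 1725, 1954, 2182, 2410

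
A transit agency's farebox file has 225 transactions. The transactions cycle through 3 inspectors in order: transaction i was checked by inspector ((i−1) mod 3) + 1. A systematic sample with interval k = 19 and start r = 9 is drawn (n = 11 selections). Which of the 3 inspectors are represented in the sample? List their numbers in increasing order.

1, 2, 3

Consecutive selections differ by k = 19, so their inspector numbers differ by 19 mod 3 = 1.
gcd(19, 3) = 1, so the sample visits 3/1 = 3 distinct residues mod 3.
Start 9 is inspector 3; the inspectors hit are 1, 2, 3.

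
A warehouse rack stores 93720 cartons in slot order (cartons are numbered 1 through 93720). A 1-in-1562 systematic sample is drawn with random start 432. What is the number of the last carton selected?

k = 1562
60th selection = r + (60−1)·k = 432 + 59×1562 = 432 + 92158 = 92590

92590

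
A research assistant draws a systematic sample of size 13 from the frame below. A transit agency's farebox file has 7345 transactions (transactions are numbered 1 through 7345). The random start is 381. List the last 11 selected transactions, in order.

1511, 2076, 2641, 3206, 3771, 4336, 4901, 5466, 6031, 6596, 7161

k = N/n = 7345/13 = 565
3rd selection = 381 + 2×565 = 1511
4th: 1511 + 565 = 2076
5th: 2076 + 565 = 2641
6th: 2641 + 565 = 3206
7th: 3206 + 565 = 3771
8th: 3771 + 565 = 4336
9th: 4336 + 565 = 4901
10th: 4901 + 565 = 5466
11th: 5466 + 565 = 6031
12th: 6031 + 565 = 6596
13th: 6596 + 565 = 7161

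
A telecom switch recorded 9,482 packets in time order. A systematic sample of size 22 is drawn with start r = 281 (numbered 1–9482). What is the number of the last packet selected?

k = 9482/22 = 431
22nd selection = r + (22−1)·k = 281 + 21×431 = 281 + 9051 = 9332

9332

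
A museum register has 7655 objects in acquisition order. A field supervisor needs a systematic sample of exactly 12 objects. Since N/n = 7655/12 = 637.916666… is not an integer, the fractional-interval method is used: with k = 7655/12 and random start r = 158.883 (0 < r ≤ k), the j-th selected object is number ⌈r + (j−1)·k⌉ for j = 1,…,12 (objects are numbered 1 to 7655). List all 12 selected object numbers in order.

j=1: r + 0k = 158.883 → ⌈·⌉ = 159
j=2: r + 1k = 796.799666… → ⌈·⌉ = 797
j=3: r + 2k = 1434.716333… → ⌈·⌉ = 1435
j=4: r + 3k = 2072.633 → ⌈·⌉ = 2073
j=5: r + 4k = 2710.549666… → ⌈·⌉ = 2711
j=6: r + 5k = 3348.466333… → ⌈·⌉ = 3349
j=7: r + 6k = 3986.383 → ⌈·⌉ = 3987
j=8: r + 7k = 4624.299666… → ⌈·⌉ = 4625
j=9: r + 8k = 5262.216333… → ⌈·⌉ = 5263
j=10: r + 9k = 5900.133 → ⌈·⌉ = 5901
j=11: r + 10k = 6538.049666… → ⌈·⌉ = 6539
j=12: r + 11k = 7175.966333… → ⌈·⌉ = 7176

159, 797, 1435, 2073, 2711, 3349, 3987, 4625, 5263, 5901, 6539, 7176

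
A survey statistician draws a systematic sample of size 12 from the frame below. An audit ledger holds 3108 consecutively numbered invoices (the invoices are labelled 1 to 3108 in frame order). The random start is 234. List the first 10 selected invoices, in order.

234, 493, 752, 1011, 1270, 1529, 1788, 2047, 2306, 2565

k = N/n = 3108/12 = 259
invoice 1: 234
invoice 2: 234 + 259 = 493
invoice 3: 493 + 259 = 752
invoice 4: 752 + 259 = 1011
invoice 5: 1011 + 259 = 1270
invoice 6: 1270 + 259 = 1529
invoice 7: 1529 + 259 = 1788
invoice 8: 1788 + 259 = 2047
invoice 9: 2047 + 259 = 2306
invoice 10: 2306 + 259 = 2565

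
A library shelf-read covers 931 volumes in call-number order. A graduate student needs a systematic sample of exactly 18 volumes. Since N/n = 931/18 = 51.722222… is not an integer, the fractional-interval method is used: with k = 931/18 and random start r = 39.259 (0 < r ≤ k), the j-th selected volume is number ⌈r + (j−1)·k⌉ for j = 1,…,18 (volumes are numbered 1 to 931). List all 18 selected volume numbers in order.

40, 91, 143, 195, 247, 298, 350, 402, 454, 505, 557, 609, 660, 712, 764, 816, 867, 919

j=1: r + 0k = 39.259 → ⌈·⌉ = 40
j=2: r + 1k = 90.981222… → ⌈·⌉ = 91
j=3: r + 2k = 142.703444… → ⌈·⌉ = 143
j=4: r + 3k = 194.425666… → ⌈·⌉ = 195
j=5: r + 4k = 246.147888… → ⌈·⌉ = 247
j=6: r + 5k = 297.870111… → ⌈·⌉ = 298
j=7: r + 6k = 349.592333… → ⌈·⌉ = 350
j=8: r + 7k = 401.314555… → ⌈·⌉ = 402
j=9: r + 8k = 453.036777… → ⌈·⌉ = 454
j=10: r + 9k = 504.759 → ⌈·⌉ = 505
j=11: r + 10k = 556.481222… → ⌈·⌉ = 557
j=12: r + 11k = 608.203444… → ⌈·⌉ = 609
j=13: r + 12k = 659.925666… → ⌈·⌉ = 660
j=14: r + 13k = 711.647888… → ⌈·⌉ = 712
j=15: r + 14k = 763.370111… → ⌈·⌉ = 764
j=16: r + 15k = 815.092333… → ⌈·⌉ = 816
j=17: r + 16k = 866.814555… → ⌈·⌉ = 867
j=18: r + 17k = 918.536777… → ⌈·⌉ = 919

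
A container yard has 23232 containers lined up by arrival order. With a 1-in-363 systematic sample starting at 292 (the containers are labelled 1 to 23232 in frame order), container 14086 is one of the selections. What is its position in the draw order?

k = 363
position = (14086 − 292)/363 + 1 = 13794/363 + 1 = 38 + 1 = 39

39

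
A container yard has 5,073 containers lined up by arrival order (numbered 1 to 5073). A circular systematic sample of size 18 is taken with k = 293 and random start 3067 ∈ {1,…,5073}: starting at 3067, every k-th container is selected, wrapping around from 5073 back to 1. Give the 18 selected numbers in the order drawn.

Selection 1: 3067
Selection 2: 3067 + 293 = 3360
Selection 3: 3360 + 293 = 3653
Selection 4: 3653 + 293 = 3946
Selection 5: 3946 + 293 = 4239
Selection 6: 4239 + 293 = 4532
Selection 7: 4532 + 293 = 4825
Selection 8: 4825 + 293 = 5118 → 5118 − 5073 = 45
Selection 9: 45 + 293 = 338
Selection 10: 338 + 293 = 631
Selection 11: 631 + 293 = 924
Selection 12: 924 + 293 = 1217
Selection 13: 1217 + 293 = 1510
Selection 14: 1510 + 293 = 1803
Selection 15: 1803 + 293 = 2096
Selection 16: 2096 + 293 = 2389
Selection 17: 2389 + 293 = 2682
Selection 18: 2682 + 293 = 2975

3067, 3360, 3653, 3946, 4239, 4532, 4825, 45, 338, 631, 924, 1217, 1510, 1803, 2096, 2389, 2682, 2975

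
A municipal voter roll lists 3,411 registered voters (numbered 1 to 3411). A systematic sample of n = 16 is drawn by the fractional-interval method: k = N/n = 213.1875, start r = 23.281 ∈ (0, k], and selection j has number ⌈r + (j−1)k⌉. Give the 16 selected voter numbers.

j=1: r + 0k = 23.281 → ⌈·⌉ = 24
j=2: r + 1k = 236.4685 → ⌈·⌉ = 237
j=3: r + 2k = 449.656 → ⌈·⌉ = 450
j=4: r + 3k = 662.8435 → ⌈·⌉ = 663
j=5: r + 4k = 876.031 → ⌈·⌉ = 877
j=6: r + 5k = 1089.2185 → ⌈·⌉ = 1090
j=7: r + 6k = 1302.406 → ⌈·⌉ = 1303
j=8: r + 7k = 1515.5935 → ⌈·⌉ = 1516
j=9: r + 8k = 1728.781 → ⌈·⌉ = 1729
j=10: r + 9k = 1941.9685 → ⌈·⌉ = 1942
j=11: r + 10k = 2155.156 → ⌈·⌉ = 2156
j=12: r + 11k = 2368.3435 → ⌈·⌉ = 2369
j=13: r + 12k = 2581.531 → ⌈·⌉ = 2582
j=14: r + 13k = 2794.7185 → ⌈·⌉ = 2795
j=15: r + 14k = 3007.906 → ⌈·⌉ = 3008
j=16: r + 15k = 3221.0935 → ⌈·⌉ = 3222

24, 237, 450, 663, 877, 1090, 1303, 1516, 1729, 1942, 2156, 2369, 2582, 2795, 3008, 3222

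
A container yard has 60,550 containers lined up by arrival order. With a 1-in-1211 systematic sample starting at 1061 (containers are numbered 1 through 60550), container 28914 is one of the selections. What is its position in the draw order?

24

k = 1211
position = (28914 − 1061)/1211 + 1 = 27853/1211 + 1 = 23 + 1 = 24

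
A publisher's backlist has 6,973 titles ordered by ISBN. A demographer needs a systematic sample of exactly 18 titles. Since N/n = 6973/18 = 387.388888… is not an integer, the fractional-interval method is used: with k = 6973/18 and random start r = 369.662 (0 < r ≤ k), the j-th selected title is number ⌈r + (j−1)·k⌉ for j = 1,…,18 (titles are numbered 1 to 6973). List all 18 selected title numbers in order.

370, 758, 1145, 1532, 1920, 2307, 2694, 3082, 3469, 3857, 4244, 4631, 5019, 5406, 5794, 6181, 6568, 6956

j=1: r + 0k = 369.662 → ⌈·⌉ = 370
j=2: r + 1k = 757.050888… → ⌈·⌉ = 758
j=3: r + 2k = 1144.439777… → ⌈·⌉ = 1145
j=4: r + 3k = 1531.828666… → ⌈·⌉ = 1532
j=5: r + 4k = 1919.217555… → ⌈·⌉ = 1920
j=6: r + 5k = 2306.606444… → ⌈·⌉ = 2307
j=7: r + 6k = 2693.995333… → ⌈·⌉ = 2694
j=8: r + 7k = 3081.384222… → ⌈·⌉ = 3082
j=9: r + 8k = 3468.773111… → ⌈·⌉ = 3469
j=10: r + 9k = 3856.162 → ⌈·⌉ = 3857
j=11: r + 10k = 4243.550888… → ⌈·⌉ = 4244
j=12: r + 11k = 4630.939777… → ⌈·⌉ = 4631
j=13: r + 12k = 5018.328666… → ⌈·⌉ = 5019
j=14: r + 13k = 5405.717555… → ⌈·⌉ = 5406
j=15: r + 14k = 5793.106444… → ⌈·⌉ = 5794
j=16: r + 15k = 6180.495333… → ⌈·⌉ = 6181
j=17: r + 16k = 6567.884222… → ⌈·⌉ = 6568
j=18: r + 17k = 6955.273111… → ⌈·⌉ = 6956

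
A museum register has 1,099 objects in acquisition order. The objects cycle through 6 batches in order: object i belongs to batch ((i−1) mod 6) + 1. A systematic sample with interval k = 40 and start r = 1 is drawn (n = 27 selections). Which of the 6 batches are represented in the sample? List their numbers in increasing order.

Consecutive selections differ by k = 40, so their batch numbers differ by 40 mod 6 = 4.
gcd(40, 6) = 2, so the sample visits 6/2 = 3 distinct residues mod 6.
Start 1 is batch 1; the batches hit are 1, 3, 5.

1, 3, 5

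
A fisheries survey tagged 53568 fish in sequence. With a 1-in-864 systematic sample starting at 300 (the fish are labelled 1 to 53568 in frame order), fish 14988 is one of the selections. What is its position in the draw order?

k = 864
position = (14988 − 300)/864 + 1 = 14688/864 + 1 = 17 + 1 = 18

18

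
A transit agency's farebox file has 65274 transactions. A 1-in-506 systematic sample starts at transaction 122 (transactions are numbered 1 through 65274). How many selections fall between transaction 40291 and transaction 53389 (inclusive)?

26

k = 506
First selection ≥ 40291: 122 + ⌈(40291−122)/506⌉·506 = 122 + 80×506 = 40602
Last selection ≤ 53389: 122 + ⌊(53389−122)/506⌋·506 = 122 + 105×506 = 53252
Count = 105 − 80 + 1 = 26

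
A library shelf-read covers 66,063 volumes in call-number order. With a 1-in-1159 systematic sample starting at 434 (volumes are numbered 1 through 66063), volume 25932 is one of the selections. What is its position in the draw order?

k = 1159
position = (25932 − 434)/1159 + 1 = 25498/1159 + 1 = 22 + 1 = 23

23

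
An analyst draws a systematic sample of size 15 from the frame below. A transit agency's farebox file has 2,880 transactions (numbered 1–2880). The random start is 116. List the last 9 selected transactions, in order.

k = N/n = 2880/15 = 192
7th selection = 116 + 6×192 = 1268
8th: 1268 + 192 = 1460
9th: 1460 + 192 = 1652
10th: 1652 + 192 = 1844
11th: 1844 + 192 = 2036
12th: 2036 + 192 = 2228
13th: 2228 + 192 = 2420
14th: 2420 + 192 = 2612
15th: 2612 + 192 = 2804

1268, 1460, 1652, 1844, 2036, 2228, 2420, 2612, 2804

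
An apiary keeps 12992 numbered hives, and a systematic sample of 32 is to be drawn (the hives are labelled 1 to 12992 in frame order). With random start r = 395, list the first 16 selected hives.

k = N/n = 12992/32 = 406
hive 1: 395
hive 2: 395 + 406 = 801
hive 3: 801 + 406 = 1207
hive 4: 1207 + 406 = 1613
hive 5: 1613 + 406 = 2019
hive 6: 2019 + 406 = 2425
hive 7: 2425 + 406 = 2831
hive 8: 2831 + 406 = 3237
hive 9: 3237 + 406 = 3643
hive 10: 3643 + 406 = 4049
hive 11: 4049 + 406 = 4455
hive 12: 4455 + 406 = 4861
hive 13: 4861 + 406 = 5267
hive 14: 5267 + 406 = 5673
hive 15: 5673 + 406 = 6079
hive 16: 6079 + 406 = 6485

395, 801, 1207, 1613, 2019, 2425, 2831, 3237, 3643, 4049, 4455, 4861, 5267, 5673, 6079, 6485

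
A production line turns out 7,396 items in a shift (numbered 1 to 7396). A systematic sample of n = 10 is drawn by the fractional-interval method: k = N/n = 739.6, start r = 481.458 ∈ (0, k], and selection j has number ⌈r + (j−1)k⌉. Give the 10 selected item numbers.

j=1: r + 0k = 481.458 → ⌈·⌉ = 482
j=2: r + 1k = 1221.058 → ⌈·⌉ = 1222
j=3: r + 2k = 1960.658 → ⌈·⌉ = 1961
j=4: r + 3k = 2700.258 → ⌈·⌉ = 2701
j=5: r + 4k = 3439.858 → ⌈·⌉ = 3440
j=6: r + 5k = 4179.458 → ⌈·⌉ = 4180
j=7: r + 6k = 4919.058 → ⌈·⌉ = 4920
j=8: r + 7k = 5658.658 → ⌈·⌉ = 5659
j=9: r + 8k = 6398.258 → ⌈·⌉ = 6399
j=10: r + 9k = 7137.858 → ⌈·⌉ = 7138

482, 1222, 1961, 2701, 3440, 4180, 4920, 5659, 6399, 7138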